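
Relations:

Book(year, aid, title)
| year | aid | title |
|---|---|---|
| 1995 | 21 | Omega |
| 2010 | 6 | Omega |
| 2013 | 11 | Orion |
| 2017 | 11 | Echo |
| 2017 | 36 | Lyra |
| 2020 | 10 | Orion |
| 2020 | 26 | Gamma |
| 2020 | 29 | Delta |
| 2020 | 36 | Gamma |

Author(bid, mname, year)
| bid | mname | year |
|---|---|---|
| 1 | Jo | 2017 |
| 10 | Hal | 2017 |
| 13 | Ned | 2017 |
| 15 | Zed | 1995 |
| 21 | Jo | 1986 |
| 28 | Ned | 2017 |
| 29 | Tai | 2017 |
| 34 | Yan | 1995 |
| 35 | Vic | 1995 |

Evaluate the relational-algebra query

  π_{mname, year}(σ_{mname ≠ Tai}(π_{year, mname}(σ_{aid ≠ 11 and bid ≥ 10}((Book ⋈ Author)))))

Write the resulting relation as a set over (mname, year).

{(Hal, 2017), (Ned, 2017), (Vic, 1995), (Yan, 1995), (Zed, 1995)}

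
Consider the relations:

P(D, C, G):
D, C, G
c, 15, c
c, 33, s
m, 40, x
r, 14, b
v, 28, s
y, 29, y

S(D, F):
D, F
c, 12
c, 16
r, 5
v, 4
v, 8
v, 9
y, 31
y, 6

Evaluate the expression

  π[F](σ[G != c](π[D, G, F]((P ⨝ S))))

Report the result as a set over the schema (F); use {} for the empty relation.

Joining P and S on D yields {(c, 15, c, 12), (c, 15, c, 16), (c, 33, s, 12), (c, 33, s, 16), (r, 14, b, 5), (v, 28, s, 4), (v, 28, s, 8), (v, 28, s, 9), (y, 29, y, 31), (y, 29, y, 6)}.
π_{D, G, F} gives {(c, c, 12), (c, c, 16), (c, s, 12), (c, s, 16), (r, b, 5), (v, s, 4), (v, s, 8), (v, s, 9), (y, y, 31), (y, y, 6)}.
Filtering on G != c leaves {(c, s, 12), (c, s, 16), (r, b, 5), (v, s, 4), (v, s, 8), (v, s, 9), (y, y, 31), (y, y, 6)}.
π_{F} gives {12, 16, 31, 4, 5, 6, 8, 9}.

{12, 16, 31, 4, 5, 6, 8, 9}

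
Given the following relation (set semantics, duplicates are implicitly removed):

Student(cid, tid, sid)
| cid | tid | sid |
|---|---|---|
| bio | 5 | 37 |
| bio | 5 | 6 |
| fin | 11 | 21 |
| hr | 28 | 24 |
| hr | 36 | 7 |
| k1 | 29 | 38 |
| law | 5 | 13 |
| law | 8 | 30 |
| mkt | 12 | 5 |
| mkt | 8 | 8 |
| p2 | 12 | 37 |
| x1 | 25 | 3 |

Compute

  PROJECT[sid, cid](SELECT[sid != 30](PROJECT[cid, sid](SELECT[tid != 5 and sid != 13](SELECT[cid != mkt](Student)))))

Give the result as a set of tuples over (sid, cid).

Apply σ_{cid != mkt}; surviving tuples: {(bio, 5, 37), (bio, 5, 6), (fin, 11, 21), (hr, 28, 24), (hr, 36, 7), (k1, 29, 38), (law, 5, 13), (law, 8, 30), (p2, 12, 37), (x1, 25, 3)}
Apply σ_{tid != 5 and sid != 13}; surviving tuples: {(fin, 11, 21), (hr, 28, 24), (hr, 36, 7), (k1, 29, 38), (law, 8, 30), (p2, 12, 37), (x1, 25, 3)}
π_{cid, sid} gives {(fin, 21), (hr, 24), (hr, 7), (k1, 38), (law, 30), (p2, 37), (x1, 3)}.
Apply σ_{sid != 30}; surviving tuples: {(fin, 21), (hr, 24), (hr, 7), (k1, 38), (p2, 37), (x1, 3)}
π_{sid, cid} gives {(21, fin), (24, hr), (3, x1), (37, p2), (38, k1), (7, hr)}.

{(21, fin), (24, hr), (3, x1), (37, p2), (38, k1), (7, hr)}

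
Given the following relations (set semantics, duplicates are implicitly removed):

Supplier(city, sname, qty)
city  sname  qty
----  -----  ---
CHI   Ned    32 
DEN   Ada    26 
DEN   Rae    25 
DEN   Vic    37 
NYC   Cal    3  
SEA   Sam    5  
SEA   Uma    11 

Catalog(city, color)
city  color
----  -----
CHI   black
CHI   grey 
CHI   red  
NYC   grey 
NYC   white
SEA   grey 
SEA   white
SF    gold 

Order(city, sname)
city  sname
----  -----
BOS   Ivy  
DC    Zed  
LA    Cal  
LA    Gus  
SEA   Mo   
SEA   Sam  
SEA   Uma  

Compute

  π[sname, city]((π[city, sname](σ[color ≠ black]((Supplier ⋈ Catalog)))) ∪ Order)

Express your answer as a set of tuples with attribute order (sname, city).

{(Cal, LA), (Cal, NYC), (Gus, LA), (Ivy, BOS), (Mo, SEA), (Ned, CHI), (Sam, SEA), (Uma, SEA), (Zed, DC)}

Natural join on city: {(CHI, Ned, 32, black), (CHI, Ned, 32, grey), (CHI, Ned, 32, red), (NYC, Cal, 3, grey), (NYC, Cal, 3, white), (SEA, Sam, 5, grey), (SEA, Sam, 5, white), (SEA, Uma, 11, grey), (SEA, Uma, 11, white)}
σ[color ≠ black]: keep tuples satisfying color ≠ black → {(CHI, Ned, 32, grey), (CHI, Ned, 32, red), (NYC, Cal, 3, grey), (NYC, Cal, 3, white), (SEA, Sam, 5, grey), (SEA, Sam, 5, white), (SEA, Uma, 11, grey), (SEA, Uma, 11, white)}
Projecting to city, sname (4 duplicate(s) eliminated): {(CHI, Ned), (NYC, Cal), (SEA, Sam), (SEA, Uma)}
Taking the union: {(BOS, Ivy), (CHI, Ned), (DC, Zed), (LA, Cal), (LA, Gus), (NYC, Cal), (SEA, Mo), (SEA, Sam), (SEA, Uma)}
Projecting to sname, city: {(Cal, LA), (Cal, NYC), (Gus, LA), (Ivy, BOS), (Mo, SEA), (Ned, CHI), (Sam, SEA), (Uma, SEA), (Zed, DC)}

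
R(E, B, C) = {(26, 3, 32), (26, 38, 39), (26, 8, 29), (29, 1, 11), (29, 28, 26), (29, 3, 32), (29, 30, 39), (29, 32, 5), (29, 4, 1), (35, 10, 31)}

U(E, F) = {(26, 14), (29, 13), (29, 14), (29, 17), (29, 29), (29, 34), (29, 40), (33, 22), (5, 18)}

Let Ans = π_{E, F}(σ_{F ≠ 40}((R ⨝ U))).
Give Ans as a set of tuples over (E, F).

R ⋈ U (natural join on E): {(26, 3, 32, 14), (26, 38, 39, 14), (26, 8, 29, 14), (29, 1, 11, 13), (29, 1, 11, 14), (29, 1, 11, 17), (29, 1, 11, 29), (29, 1, 11, 34), (29, 1, 11, 40), (29, 28, 26, 13), (29, 28, 26, 14), (29, 28, 26, 17), (29, 28, 26, 29), (29, 28, 26, 34), (29, 28, 26, 40), (29, 3, 32, 13), (29, 3, 32, 14), (29, 3, 32, 17), (29, 3, 32, 29), (29, 3, 32, 34), (29, 3, 32, 40), (29, 30, 39, 13), (29, 30, 39, 14), (29, 30, 39, 17), (29, 30, 39, 29), (29, 30, 39, 34), (29, 30, 39, 40), (29, 32, 5, 13), (29, 32, 5, 14), (29, 32, 5, 17), (29, 32, 5, 29), (29, 32, 5, 34), (29, 32, 5, 40), (29, 4, 1, 13), (29, 4, 1, 14), (29, 4, 1, 17), (29, 4, 1, 29), (29, 4, 1, 34), (29, 4, 1, 40)}
Selection F ≠ 40: {(26, 3, 32, 14), (26, 38, 39, 14), (26, 8, 29, 14), (29, 1, 11, 13), (29, 1, 11, 14), (29, 1, 11, 17), (29, 1, 11, 29), (29, 1, 11, 34), (29, 28, 26, 13), (29, 28, 26, 14), (29, 28, 26, 17), (29, 28, 26, 29), (29, 28, 26, 34), (29, 3, 32, 13), (29, 3, 32, 14), (29, 3, 32, 17), (29, 3, 32, 29), (29, 3, 32, 34), (29, 30, 39, 13), (29, 30, 39, 14), (29, 30, 39, 17), (29, 30, 39, 29), (29, 30, 39, 34), (29, 32, 5, 13), (29, 32, 5, 14), (29, 32, 5, 17), (29, 32, 5, 29), (29, 32, 5, 34), (29, 4, 1, 13), (29, 4, 1, 14), (29, 4, 1, 17), (29, 4, 1, 29), (29, 4, 1, 34)}
Projecting to E, F (27 duplicate(s) eliminated): {(26, 14), (29, 13), (29, 14), (29, 17), (29, 29), (29, 34)}

{(26, 14), (29, 13), (29, 14), (29, 17), (29, 29), (29, 34)}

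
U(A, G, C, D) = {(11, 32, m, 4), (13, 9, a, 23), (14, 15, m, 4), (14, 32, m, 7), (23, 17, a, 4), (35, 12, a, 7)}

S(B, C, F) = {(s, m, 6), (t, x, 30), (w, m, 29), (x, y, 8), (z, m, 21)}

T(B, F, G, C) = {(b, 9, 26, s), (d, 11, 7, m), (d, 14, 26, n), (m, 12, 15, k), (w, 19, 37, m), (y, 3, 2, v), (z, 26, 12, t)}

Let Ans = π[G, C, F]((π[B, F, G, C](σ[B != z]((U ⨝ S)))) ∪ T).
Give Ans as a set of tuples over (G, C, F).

{(12, t, 26), (15, k, 12), (15, m, 29), (15, m, 6), (2, v, 3), (26, n, 14), (26, s, 9), (32, m, 29), (32, m, 6), (37, m, 19), (7, m, 11)}

Natural join on C: {(11, 32, m, 4, s, 6), (11, 32, m, 4, w, 29), (11, 32, m, 4, z, 21), (14, 15, m, 4, s, 6), (14, 15, m, 4, w, 29), (14, 15, m, 4, z, 21), (14, 32, m, 7, s, 6), (14, 32, m, 7, w, 29), (14, 32, m, 7, z, 21)}
σ[B != z]: keep tuples satisfying B != z → {(11, 32, m, 4, s, 6), (11, 32, m, 4, w, 29), (14, 15, m, 4, s, 6), (14, 15, m, 4, w, 29), (14, 32, m, 7, s, 6), (14, 32, m, 7, w, 29)}
Projecting to B, F, G, C (2 duplicate(s) eliminated): {(s, 6, 15, m), (s, 6, 32, m), (w, 29, 15, m), (w, 29, 32, m)}
Union: {(s, 6, 15, m), (s, 6, 32, m), (w, 29, 15, m), (w, 29, 32, m)} with {(b, 9, 26, s), (d, 11, 7, m), (d, 14, 26, n), (m, 12, 15, k), (w, 19, 37, m), (y, 3, 2, v), (z, 26, 12, t)} → {(b, 9, 26, s), (d, 11, 7, m), (d, 14, 26, n), (m, 12, 15, k), (s, 6, 15, m), (s, 6, 32, m), (w, 19, 37, m), (w, 29, 15, m), (w, 29, 32, m), (y, 3, 2, v), (z, 26, 12, t)}
Projecting to G, C, F: {(12, t, 26), (15, k, 12), (15, m, 29), (15, m, 6), (2, v, 3), (26, n, 14), (26, s, 9), (32, m, 29), (32, m, 6), (37, m, 19), (7, m, 11)}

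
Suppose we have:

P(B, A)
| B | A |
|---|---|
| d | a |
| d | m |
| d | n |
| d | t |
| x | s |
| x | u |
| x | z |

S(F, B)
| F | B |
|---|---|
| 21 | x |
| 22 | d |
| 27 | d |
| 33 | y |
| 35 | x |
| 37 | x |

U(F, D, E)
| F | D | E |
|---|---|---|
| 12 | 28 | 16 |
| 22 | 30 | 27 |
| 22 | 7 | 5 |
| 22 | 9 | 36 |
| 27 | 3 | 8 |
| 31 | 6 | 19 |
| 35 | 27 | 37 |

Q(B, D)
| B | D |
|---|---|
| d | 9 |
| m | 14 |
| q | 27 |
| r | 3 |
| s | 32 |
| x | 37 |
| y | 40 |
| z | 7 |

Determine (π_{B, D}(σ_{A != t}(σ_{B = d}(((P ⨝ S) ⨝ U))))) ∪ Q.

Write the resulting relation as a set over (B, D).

{(d, 3), (d, 30), (d, 7), (d, 9), (m, 14), (q, 27), (r, 3), (s, 32), (x, 37), (y, 40), (z, 7)}

P ⋈ S (natural join on B): {(d, a, 22), (d, a, 27), (d, m, 22), (d, m, 27), (d, n, 22), (d, n, 27), (d, t, 22), (d, t, 27), (x, s, 21), (x, s, 35), (x, s, 37), (x, u, 21), (x, u, 35), (x, u, 37), (x, z, 21), (x, z, 35), (x, z, 37)}
(P ⨝ S) ⋈ U (natural join on F): {(d, a, 22, 30, 27), (d, a, 22, 7, 5), (d, a, 22, 9, 36), (d, a, 27, 3, 8), (d, m, 22, 30, 27), (d, m, 22, 7, 5), (d, m, 22, 9, 36), (d, m, 27, 3, 8), (d, n, 22, 30, 27), (d, n, 22, 7, 5), (d, n, 22, 9, 36), (d, n, 27, 3, 8), (d, t, 22, 30, 27), (d, t, 22, 7, 5), (d, t, 22, 9, 36), (d, t, 27, 3, 8), (x, s, 35, 27, 37), (x, u, 35, 27, 37), (x, z, 35, 27, 37)}
Filtering on B = d leaves {(d, a, 22, 30, 27), (d, a, 22, 7, 5), (d, a, 22, 9, 36), (d, a, 27, 3, 8), (d, m, 22, 30, 27), (d, m, 22, 7, 5), (d, m, 22, 9, 36), (d, m, 27, 3, 8), (d, n, 22, 30, 27), (d, n, 22, 7, 5), (d, n, 22, 9, 36), (d, n, 27, 3, 8), (d, t, 22, 30, 27), (d, t, 22, 7, 5), (d, t, 22, 9, 36), (d, t, 27, 3, 8)}.
Filtering on A != t leaves {(d, a, 22, 30, 27), (d, a, 22, 7, 5), (d, a, 22, 9, 36), (d, a, 27, 3, 8), (d, m, 22, 30, 27), (d, m, 22, 7, 5), (d, m, 22, 9, 36), (d, m, 27, 3, 8), (d, n, 22, 30, 27), (d, n, 22, 7, 5), (d, n, 22, 9, 36), (d, n, 27, 3, 8)}.
π_{B, D} gives {(d, 3), (d, 30), (d, 7), (d, 9)} (8 duplicate(s) eliminated).
Set union of the two operands is {(d, 3), (d, 30), (d, 7), (d, 9), (m, 14), (q, 27), (r, 3), (s, 32), (x, 37), (y, 40), (z, 7)}.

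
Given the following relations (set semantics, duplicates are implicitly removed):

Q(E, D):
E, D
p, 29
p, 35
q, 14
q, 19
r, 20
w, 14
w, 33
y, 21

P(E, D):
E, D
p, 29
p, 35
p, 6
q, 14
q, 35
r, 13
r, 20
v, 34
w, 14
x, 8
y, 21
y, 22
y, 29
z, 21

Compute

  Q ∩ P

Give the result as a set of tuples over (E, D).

{(p, 29), (p, 35), (q, 14), (r, 20), (w, 14), (y, 21)}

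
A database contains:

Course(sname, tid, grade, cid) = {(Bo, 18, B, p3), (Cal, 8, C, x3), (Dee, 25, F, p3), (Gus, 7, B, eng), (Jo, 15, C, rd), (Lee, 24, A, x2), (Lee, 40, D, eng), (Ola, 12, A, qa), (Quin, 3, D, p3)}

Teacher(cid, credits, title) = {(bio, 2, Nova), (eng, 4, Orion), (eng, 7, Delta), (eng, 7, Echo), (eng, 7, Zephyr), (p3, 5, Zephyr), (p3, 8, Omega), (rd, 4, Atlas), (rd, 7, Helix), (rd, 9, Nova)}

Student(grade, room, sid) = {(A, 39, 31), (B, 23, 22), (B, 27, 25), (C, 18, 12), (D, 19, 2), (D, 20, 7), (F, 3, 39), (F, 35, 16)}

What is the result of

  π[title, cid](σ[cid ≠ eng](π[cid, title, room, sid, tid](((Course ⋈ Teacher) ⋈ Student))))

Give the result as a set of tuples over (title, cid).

Course ⋈ Teacher (natural join on cid): {(Bo, 18, B, p3, 5, Zephyr), (Bo, 18, B, p3, 8, Omega), (Dee, 25, F, p3, 5, Zephyr), (Dee, 25, F, p3, 8, Omega), (Gus, 7, B, eng, 4, Orion), (Gus, 7, B, eng, 7, Delta), (Gus, 7, B, eng, 7, Echo), (Gus, 7, B, eng, 7, Zephyr), (Jo, 15, C, rd, 4, Atlas), (Jo, 15, C, rd, 7, Helix), (Jo, 15, C, rd, 9, Nova), (Lee, 40, D, eng, 4, Orion), (Lee, 40, D, eng, 7, Delta), (Lee, 40, D, eng, 7, Echo), (Lee, 40, D, eng, 7, Zephyr), (Quin, 3, D, p3, 5, Zephyr), (Quin, 3, D, p3, 8, Omega)}
(Course ⋈ Teacher) ⋈ Student (natural join on grade): {(Bo, 18, B, p3, 5, Zephyr, 23, 22), (Bo, 18, B, p3, 5, Zephyr, 27, 25), (Bo, 18, B, p3, 8, Omega, 23, 22), (Bo, 18, B, p3, 8, Omega, 27, 25), (Dee, 25, F, p3, 5, Zephyr, 3, 39), (Dee, 25, F, p3, 5, Zephyr, 35, 16), (Dee, 25, F, p3, 8, Omega, 3, 39), (Dee, 25, F, p3, 8, Omega, 35, 16), (Gus, 7, B, eng, 4, Orion, 23, 22), (Gus, 7, B, eng, 4, Orion, 27, 25), (Gus, 7, B, eng, 7, Delta, 23, 22), (Gus, 7, B, eng, 7, Delta, 27, 25), (Gus, 7, B, eng, 7, Echo, 23, 22), (Gus, 7, B, eng, 7, Echo, 27, 25), (Gus, 7, B, eng, 7, Zephyr, 23, 22), (Gus, 7, B, eng, 7, Zephyr, 27, 25), (Jo, 15, C, rd, 4, Atlas, 18, 12), (Jo, 15, C, rd, 7, Helix, 18, 12), (Jo, 15, C, rd, 9, Nova, 18, 12), (Lee, 40, D, eng, 4, Orion, 19, 2), (Lee, 40, D, eng, 4, Orion, 20, 7), (Lee, 40, D, eng, 7, Delta, 19, 2), (Lee, 40, D, eng, 7, Delta, 20, 7), (Lee, 40, D, eng, 7, Echo, 19, 2), (Lee, 40, D, eng, 7, Echo, 20, 7), (Lee, 40, D, eng, 7, Zephyr, 19, 2), (Lee, 40, D, eng, 7, Zephyr, 20, 7), (Quin, 3, D, p3, 5, Zephyr, 19, 2), (Quin, 3, D, p3, 5, Zephyr, 20, 7), (Quin, 3, D, p3, 8, Omega, 19, 2), (Quin, 3, D, p3, 8, Omega, 20, 7)}
Projecting to cid, title, room, sid, tid: {(eng, Delta, 19, 2, 40), (eng, Delta, 20, 7, 40), (eng, Delta, 23, 22, 7), (eng, Delta, 27, 25, 7), (eng, Echo, 19, 2, 40), (eng, Echo, 20, 7, 40), (eng, Echo, 23, 22, 7), (eng, Echo, 27, 25, 7), (eng, Orion, 19, 2, 40), (eng, Orion, 20, 7, 40), (eng, Orion, 23, 22, 7), (eng, Orion, 27, 25, 7), (eng, Zephyr, 19, 2, 40), (eng, Zephyr, 20, 7, 40), (eng, Zephyr, 23, 22, 7), (eng, Zephyr, 27, 25, 7), (p3, Omega, 19, 2, 3), (p3, Omega, 20, 7, 3), (p3, Omega, 23, 22, 18), (p3, Omega, 27, 25, 18), (p3, Omega, 3, 39, 25), (p3, Omega, 35, 16, 25), (p3, Zephyr, 19, 2, 3), (p3, Zephyr, 20, 7, 3), (p3, Zephyr, 23, 22, 18), (p3, Zephyr, 27, 25, 18), (p3, Zephyr, 3, 39, 25), (p3, Zephyr, 35, 16, 25), (rd, Atlas, 18, 12, 15), (rd, Helix, 18, 12, 15), (rd, Nova, 18, 12, 15)}
Selection cid ≠ eng: {(p3, Omega, 19, 2, 3), (p3, Omega, 20, 7, 3), (p3, Omega, 23, 22, 18), (p3, Omega, 27, 25, 18), (p3, Omega, 3, 39, 25), (p3, Omega, 35, 16, 25), (p3, Zephyr, 19, 2, 3), (p3, Zephyr, 20, 7, 3), (p3, Zephyr, 23, 22, 18), (p3, Zephyr, 27, 25, 18), (p3, Zephyr, 3, 39, 25), (p3, Zephyr, 35, 16, 25), (rd, Atlas, 18, 12, 15), (rd, Helix, 18, 12, 15), (rd, Nova, 18, 12, 15)}
Projecting to title, cid (10 duplicate(s) eliminated): {(Atlas, rd), (Helix, rd), (Nova, rd), (Omega, p3), (Zephyr, p3)}

{(Atlas, rd), (Helix, rd), (Nova, rd), (Omega, p3), (Zephyr, p3)}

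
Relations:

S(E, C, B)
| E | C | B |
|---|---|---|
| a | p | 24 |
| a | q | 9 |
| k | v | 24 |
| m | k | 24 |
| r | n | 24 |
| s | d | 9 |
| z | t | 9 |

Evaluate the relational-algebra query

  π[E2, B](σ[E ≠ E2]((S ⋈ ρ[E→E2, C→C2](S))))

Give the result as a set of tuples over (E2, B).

ρ[E→E2, C→C2]: schema becomes (E2, C2, B); tuples unchanged.
S ⋈ ρ[E→E2, C→C2](S) (natural join on B): {(a, p, 24, a, p), (a, p, 24, k, v), (a, p, 24, m, k), (a, p, 24, r, n), (a, q, 9, a, q), (a, q, 9, s, d), (a, q, 9, z, t), (k, v, 24, a, p), (k, v, 24, k, v), (k, v, 24, m, k), (k, v, 24, r, n), (m, k, 24, a, p), (m, k, 24, k, v), (m, k, 24, m, k), (m, k, 24, r, n), (r, n, 24, a, p), (r, n, 24, k, v), (r, n, 24, m, k), (r, n, 24, r, n), (s, d, 9, a, q), (s, d, 9, s, d), (s, d, 9, z, t), (z, t, 9, a, q), (z, t, 9, s, d), (z, t, 9, z, t)}
Apply σ_{E ≠ E2}; surviving tuples: {(a, p, 24, k, v), (a, p, 24, m, k), (a, p, 24, r, n), (a, q, 9, s, d), (a, q, 9, z, t), (k, v, 24, a, p), (k, v, 24, m, k), (k, v, 24, r, n), (m, k, 24, a, p), (m, k, 24, k, v), (m, k, 24, r, n), (r, n, 24, a, p), (r, n, 24, k, v), (r, n, 24, m, k), (s, d, 9, a, q), (s, d, 9, z, t), (z, t, 9, a, q), (z, t, 9, s, d)}
Keep only column(s) E2, B (11 duplicate(s) eliminated): {(a, 24), (a, 9), (k, 24), (m, 24), (r, 24), (s, 9), (z, 9)}

{(a, 24), (a, 9), (k, 24), (m, 24), (r, 24), (s, 9), (z, 9)}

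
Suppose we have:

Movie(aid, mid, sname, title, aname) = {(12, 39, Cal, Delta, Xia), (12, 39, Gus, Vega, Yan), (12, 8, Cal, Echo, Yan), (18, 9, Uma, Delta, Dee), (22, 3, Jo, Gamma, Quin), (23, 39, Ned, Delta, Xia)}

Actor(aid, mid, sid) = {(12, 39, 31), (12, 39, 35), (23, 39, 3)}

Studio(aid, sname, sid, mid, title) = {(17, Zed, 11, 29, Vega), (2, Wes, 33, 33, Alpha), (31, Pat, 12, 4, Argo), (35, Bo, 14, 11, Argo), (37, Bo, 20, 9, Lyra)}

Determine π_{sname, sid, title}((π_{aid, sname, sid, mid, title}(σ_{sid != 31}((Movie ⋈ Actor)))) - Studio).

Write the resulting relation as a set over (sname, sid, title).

Natural join on aid, mid: {(12, 39, Cal, Delta, Xia, 31), (12, 39, Cal, Delta, Xia, 35), (12, 39, Gus, Vega, Yan, 31), (12, 39, Gus, Vega, Yan, 35), (23, 39, Ned, Delta, Xia, 3)}
Filtering on sid != 31 leaves {(12, 39, Cal, Delta, Xia, 35), (12, 39, Gus, Vega, Yan, 35), (23, 39, Ned, Delta, Xia, 3)}.
Projecting to aid, sname, sid, mid, title: {(12, Cal, 35, 39, Delta), (12, Gus, 35, 39, Vega), (23, Ned, 3, 39, Delta)}
Difference: {(12, Cal, 35, 39, Delta), (12, Gus, 35, 39, Vega), (23, Ned, 3, 39, Delta)} with {(17, Zed, 11, 29, Vega), (2, Wes, 33, 33, Alpha), (31, Pat, 12, 4, Argo), (35, Bo, 14, 11, Argo), (37, Bo, 20, 9, Lyra)} → {(12, Cal, 35, 39, Delta), (12, Gus, 35, 39, Vega), (23, Ned, 3, 39, Delta)}
Projecting to sname, sid, title: {(Cal, 35, Delta), (Gus, 35, Vega), (Ned, 3, Delta)}

{(Cal, 35, Delta), (Gus, 35, Vega), (Ned, 3, Delta)}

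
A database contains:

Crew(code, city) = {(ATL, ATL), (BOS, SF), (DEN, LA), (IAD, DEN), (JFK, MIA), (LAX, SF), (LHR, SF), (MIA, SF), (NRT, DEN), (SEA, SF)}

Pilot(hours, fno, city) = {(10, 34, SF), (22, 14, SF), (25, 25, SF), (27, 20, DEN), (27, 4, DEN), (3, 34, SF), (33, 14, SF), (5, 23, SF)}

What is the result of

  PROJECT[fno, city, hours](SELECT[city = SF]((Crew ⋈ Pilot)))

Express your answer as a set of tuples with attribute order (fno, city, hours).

Crew ⋈ Pilot (natural join on city): {(BOS, SF, 10, 34), (BOS, SF, 22, 14), (BOS, SF, 25, 25), (BOS, SF, 3, 34), (BOS, SF, 33, 14), (BOS, SF, 5, 23), (IAD, DEN, 27, 20), (IAD, DEN, 27, 4), (LAX, SF, 10, 34), (LAX, SF, 22, 14), (LAX, SF, 25, 25), (LAX, SF, 3, 34), (LAX, SF, 33, 14), (LAX, SF, 5, 23), (LHR, SF, 10, 34), (LHR, SF, 22, 14), (LHR, SF, 25, 25), (LHR, SF, 3, 34), (LHR, SF, 33, 14), (LHR, SF, 5, 23), (MIA, SF, 10, 34), (MIA, SF, 22, 14), (MIA, SF, 25, 25), (MIA, SF, 3, 34), (MIA, SF, 33, 14), (MIA, SF, 5, 23), (NRT, DEN, 27, 20), (NRT, DEN, 27, 4), (SEA, SF, 10, 34), (SEA, SF, 22, 14), (SEA, SF, 25, 25), (SEA, SF, 3, 34), (SEA, SF, 33, 14), (SEA, SF, 5, 23)}
Apply σ_{city = SF}; surviving tuples: {(BOS, SF, 10, 34), (BOS, SF, 22, 14), (BOS, SF, 25, 25), (BOS, SF, 3, 34), (BOS, SF, 33, 14), (BOS, SF, 5, 23), (LAX, SF, 10, 34), (LAX, SF, 22, 14), (LAX, SF, 25, 25), (LAX, SF, 3, 34), (LAX, SF, 33, 14), (LAX, SF, 5, 23), (LHR, SF, 10, 34), (LHR, SF, 22, 14), (LHR, SF, 25, 25), (LHR, SF, 3, 34), (LHR, SF, 33, 14), (LHR, SF, 5, 23), (MIA, SF, 10, 34), (MIA, SF, 22, 14), (MIA, SF, 25, 25), (MIA, SF, 3, 34), (MIA, SF, 33, 14), (MIA, SF, 5, 23), (SEA, SF, 10, 34), (SEA, SF, 22, 14), (SEA, SF, 25, 25), (SEA, SF, 3, 34), (SEA, SF, 33, 14), (SEA, SF, 5, 23)}
Projecting to fno, city, hours (24 duplicate(s) eliminated): {(14, SF, 22), (14, SF, 33), (23, SF, 5), (25, SF, 25), (34, SF, 10), (34, SF, 3)}

{(14, SF, 22), (14, SF, 33), (23, SF, 5), (25, SF, 25), (34, SF, 10), (34, SF, 3)}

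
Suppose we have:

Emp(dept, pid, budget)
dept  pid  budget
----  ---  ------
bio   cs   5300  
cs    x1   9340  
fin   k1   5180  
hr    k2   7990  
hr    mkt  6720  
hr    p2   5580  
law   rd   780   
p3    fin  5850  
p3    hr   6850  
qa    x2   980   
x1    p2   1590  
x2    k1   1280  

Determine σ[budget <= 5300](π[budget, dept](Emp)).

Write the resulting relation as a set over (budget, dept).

π[budget, dept]: project onto (budget, dept) → {(1280, x2), (1590, x1), (5180, fin), (5300, bio), (5580, hr), (5850, p3), (6720, hr), (6850, p3), (780, law), (7990, hr), (9340, cs), (980, qa)}
Selection budget <= 5300: {(1280, x2), (1590, x1), (5180, fin), (5300, bio), (780, law), (980, qa)}

{(1280, x2), (1590, x1), (5180, fin), (5300, bio), (780, law), (980, qa)}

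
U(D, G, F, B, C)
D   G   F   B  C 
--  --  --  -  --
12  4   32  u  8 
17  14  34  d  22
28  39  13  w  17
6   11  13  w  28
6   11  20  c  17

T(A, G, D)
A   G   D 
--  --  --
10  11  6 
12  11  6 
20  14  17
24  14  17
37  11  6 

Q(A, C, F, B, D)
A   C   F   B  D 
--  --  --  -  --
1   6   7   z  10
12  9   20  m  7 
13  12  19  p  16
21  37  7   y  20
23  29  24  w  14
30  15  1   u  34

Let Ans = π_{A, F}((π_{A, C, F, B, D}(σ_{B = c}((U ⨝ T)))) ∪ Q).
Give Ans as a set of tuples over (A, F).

U ⋈ T (natural join on D, G): {(17, 14, 34, d, 22, 20), (17, 14, 34, d, 22, 24), (6, 11, 13, w, 28, 10), (6, 11, 13, w, 28, 12), (6, 11, 13, w, 28, 37), (6, 11, 20, c, 17, 10), (6, 11, 20, c, 17, 12), (6, 11, 20, c, 17, 37)}
σ[B = c]: keep tuples satisfying B = c → {(6, 11, 20, c, 17, 10), (6, 11, 20, c, 17, 12), (6, 11, 20, c, 17, 37)}
Keep only column(s) A, C, F, B, D: {(10, 17, 20, c, 6), (12, 17, 20, c, 6), (37, 17, 20, c, 6)}
Union: {(10, 17, 20, c, 6), (12, 17, 20, c, 6), (37, 17, 20, c, 6)} with {(1, 6, 7, z, 10), (12, 9, 20, m, 7), (13, 12, 19, p, 16), (21, 37, 7, y, 20), (23, 29, 24, w, 14), (30, 15, 1, u, 34)} → {(1, 6, 7, z, 10), (10, 17, 20, c, 6), (12, 17, 20, c, 6), (12, 9, 20, m, 7), (13, 12, 19, p, 16), (21, 37, 7, y, 20), (23, 29, 24, w, 14), (30, 15, 1, u, 34), (37, 17, 20, c, 6)}
Keep only column(s) A, F (1 duplicate(s) eliminated): {(1, 7), (10, 20), (12, 20), (13, 19), (21, 7), (23, 24), (30, 1), (37, 20)}

{(1, 7), (10, 20), (12, 20), (13, 19), (21, 7), (23, 24), (30, 1), (37, 20)}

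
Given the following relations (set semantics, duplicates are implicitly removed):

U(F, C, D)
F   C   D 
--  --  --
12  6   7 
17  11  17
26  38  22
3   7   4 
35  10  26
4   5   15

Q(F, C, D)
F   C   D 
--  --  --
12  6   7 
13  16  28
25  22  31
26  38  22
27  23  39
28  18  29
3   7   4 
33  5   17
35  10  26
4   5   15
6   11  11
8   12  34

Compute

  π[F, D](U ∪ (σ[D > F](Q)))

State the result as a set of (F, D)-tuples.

{(12, 7), (13, 28), (17, 17), (25, 31), (26, 22), (27, 39), (28, 29), (3, 4), (35, 26), (4, 15), (6, 11), (8, 34)}

σ[D > F]: keep tuples satisfying D > F → {(13, 16, 28), (25, 22, 31), (27, 23, 39), (28, 18, 29), (3, 7, 4), (4, 5, 15), (6, 11, 11), (8, 12, 34)}
Union: {(12, 6, 7), (17, 11, 17), (26, 38, 22), (3, 7, 4), (35, 10, 26), (4, 5, 15)} with {(13, 16, 28), (25, 22, 31), (27, 23, 39), (28, 18, 29), (3, 7, 4), (4, 5, 15), (6, 11, 11), (8, 12, 34)} → {(12, 6, 7), (13, 16, 28), (17, 11, 17), (25, 22, 31), (26, 38, 22), (27, 23, 39), (28, 18, 29), (3, 7, 4), (35, 10, 26), (4, 5, 15), (6, 11, 11), (8, 12, 34)}
Projecting to F, D: {(12, 7), (13, 28), (17, 17), (25, 31), (26, 22), (27, 39), (28, 29), (3, 4), (35, 26), (4, 15), (6, 11), (8, 34)}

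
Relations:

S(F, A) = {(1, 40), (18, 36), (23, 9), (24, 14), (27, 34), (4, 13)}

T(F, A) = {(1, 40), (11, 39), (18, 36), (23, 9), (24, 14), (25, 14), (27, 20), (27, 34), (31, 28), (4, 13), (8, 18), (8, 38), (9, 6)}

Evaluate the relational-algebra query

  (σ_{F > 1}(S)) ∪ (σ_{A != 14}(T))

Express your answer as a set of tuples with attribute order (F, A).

σ[F > 1]: keep tuples satisfying F > 1 → {(18, 36), (23, 9), (24, 14), (27, 34), (4, 13)}
σ[A != 14]: keep tuples satisfying A != 14 → {(1, 40), (11, 39), (18, 36), (23, 9), (27, 20), (27, 34), (31, 28), (4, 13), (8, 18), (8, 38), (9, 6)}
Union: {(18, 36), (23, 9), (24, 14), (27, 34), (4, 13)} with {(1, 40), (11, 39), (18, 36), (23, 9), (27, 20), (27, 34), (31, 28), (4, 13), (8, 18), (8, 38), (9, 6)} → {(1, 40), (11, 39), (18, 36), (23, 9), (24, 14), (27, 20), (27, 34), (31, 28), (4, 13), (8, 18), (8, 38), (9, 6)}

{(1, 40), (11, 39), (18, 36), (23, 9), (24, 14), (27, 20), (27, 34), (31, 28), (4, 13), (8, 18), (8, 38), (9, 6)}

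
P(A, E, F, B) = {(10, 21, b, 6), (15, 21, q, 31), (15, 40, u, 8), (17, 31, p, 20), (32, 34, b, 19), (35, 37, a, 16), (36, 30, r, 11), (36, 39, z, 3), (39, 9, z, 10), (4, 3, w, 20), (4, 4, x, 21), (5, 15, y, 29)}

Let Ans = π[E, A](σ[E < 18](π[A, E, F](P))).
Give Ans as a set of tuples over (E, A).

{(15, 5), (3, 4), (4, 4), (9, 39)}

Keep only column(s) A, E, F: {(10, 21, b), (15, 21, q), (15, 40, u), (17, 31, p), (32, 34, b), (35, 37, a), (36, 30, r), (36, 39, z), (39, 9, z), (4, 3, w), (4, 4, x), (5, 15, y)}
σ[E < 18]: keep tuples satisfying E < 18 → {(39, 9, z), (4, 3, w), (4, 4, x), (5, 15, y)}
Keep only column(s) E, A: {(15, 5), (3, 4), (4, 4), (9, 39)}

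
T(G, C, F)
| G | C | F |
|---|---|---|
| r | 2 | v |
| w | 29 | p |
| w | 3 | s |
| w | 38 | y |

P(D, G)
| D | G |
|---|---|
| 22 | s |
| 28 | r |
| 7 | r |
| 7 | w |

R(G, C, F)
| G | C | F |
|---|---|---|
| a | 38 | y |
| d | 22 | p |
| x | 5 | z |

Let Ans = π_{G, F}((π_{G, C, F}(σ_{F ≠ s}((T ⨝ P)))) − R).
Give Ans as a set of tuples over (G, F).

T ⋈ P (natural join on G): {(r, 2, v, 28), (r, 2, v, 7), (w, 29, p, 7), (w, 3, s, 7), (w, 38, y, 7)}
Apply σ_{F ≠ s}; surviving tuples: {(r, 2, v, 28), (r, 2, v, 7), (w, 29, p, 7), (w, 38, y, 7)}
Projecting to G, C, F (1 duplicate(s) eliminated): {(r, 2, v), (w, 29, p), (w, 38, y)}
Taking the difference: {(r, 2, v), (w, 29, p), (w, 38, y)}
Projecting to G, F: {(r, v), (w, p), (w, y)}

{(r, v), (w, p), (w, y)}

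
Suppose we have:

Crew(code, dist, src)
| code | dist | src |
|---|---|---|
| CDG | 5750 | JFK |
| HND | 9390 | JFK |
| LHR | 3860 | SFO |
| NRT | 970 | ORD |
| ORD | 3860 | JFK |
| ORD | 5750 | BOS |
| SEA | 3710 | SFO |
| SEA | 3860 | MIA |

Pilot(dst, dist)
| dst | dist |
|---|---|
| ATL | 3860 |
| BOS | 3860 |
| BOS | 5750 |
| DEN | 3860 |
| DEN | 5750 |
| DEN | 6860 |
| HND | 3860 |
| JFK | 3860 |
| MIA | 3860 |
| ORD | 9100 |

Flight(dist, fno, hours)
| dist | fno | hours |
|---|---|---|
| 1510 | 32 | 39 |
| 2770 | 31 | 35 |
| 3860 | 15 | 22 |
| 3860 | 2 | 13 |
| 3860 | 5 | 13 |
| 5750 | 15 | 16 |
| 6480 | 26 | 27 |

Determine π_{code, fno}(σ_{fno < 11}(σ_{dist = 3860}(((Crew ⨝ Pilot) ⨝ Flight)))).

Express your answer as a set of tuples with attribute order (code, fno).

{(LHR, 2), (LHR, 5), (ORD, 2), (ORD, 5), (SEA, 2), (SEA, 5)}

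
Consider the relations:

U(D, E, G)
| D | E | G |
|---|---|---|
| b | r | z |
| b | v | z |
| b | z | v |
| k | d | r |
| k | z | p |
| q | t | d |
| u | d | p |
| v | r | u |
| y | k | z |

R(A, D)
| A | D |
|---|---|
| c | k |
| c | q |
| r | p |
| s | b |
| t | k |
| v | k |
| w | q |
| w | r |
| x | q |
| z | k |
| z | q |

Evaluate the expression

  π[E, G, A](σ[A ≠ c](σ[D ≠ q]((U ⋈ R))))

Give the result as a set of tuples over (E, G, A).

{(d, r, t), (d, r, v), (d, r, z), (r, z, s), (v, z, s), (z, p, t), (z, p, v), (z, p, z), (z, v, s)}

Natural join on D: {(b, r, z, s), (b, v, z, s), (b, z, v, s), (k, d, r, c), (k, d, r, t), (k, d, r, v), (k, d, r, z), (k, z, p, c), (k, z, p, t), (k, z, p, v), (k, z, p, z), (q, t, d, c), (q, t, d, w), (q, t, d, x), (q, t, d, z)}
σ[D ≠ q]: keep tuples satisfying D ≠ q → {(b, r, z, s), (b, v, z, s), (b, z, v, s), (k, d, r, c), (k, d, r, t), (k, d, r, v), (k, d, r, z), (k, z, p, c), (k, z, p, t), (k, z, p, v), (k, z, p, z)}
σ[A ≠ c]: keep tuples satisfying A ≠ c → {(b, r, z, s), (b, v, z, s), (b, z, v, s), (k, d, r, t), (k, d, r, v), (k, d, r, z), (k, z, p, t), (k, z, p, v), (k, z, p, z)}
π[E, G, A]: project onto (E, G, A) → {(d, r, t), (d, r, v), (d, r, z), (r, z, s), (v, z, s), (z, p, t), (z, p, v), (z, p, z), (z, v, s)}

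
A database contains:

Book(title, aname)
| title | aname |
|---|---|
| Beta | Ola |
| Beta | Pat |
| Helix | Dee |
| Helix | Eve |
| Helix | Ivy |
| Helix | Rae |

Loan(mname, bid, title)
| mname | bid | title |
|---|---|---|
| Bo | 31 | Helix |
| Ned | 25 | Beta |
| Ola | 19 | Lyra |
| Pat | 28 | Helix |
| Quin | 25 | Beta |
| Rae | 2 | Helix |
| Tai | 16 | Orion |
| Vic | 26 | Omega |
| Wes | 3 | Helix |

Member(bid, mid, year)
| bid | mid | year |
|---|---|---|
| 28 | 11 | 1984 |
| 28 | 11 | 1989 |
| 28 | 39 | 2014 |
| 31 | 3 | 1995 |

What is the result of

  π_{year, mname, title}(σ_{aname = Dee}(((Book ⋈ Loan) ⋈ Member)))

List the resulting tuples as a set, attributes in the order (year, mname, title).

{(1984, Pat, Helix), (1989, Pat, Helix), (1995, Bo, Helix), (2014, Pat, Helix)}

Natural join on title: {(Beta, Ola, Ned, 25), (Beta, Ola, Quin, 25), (Beta, Pat, Ned, 25), (Beta, Pat, Quin, 25), (Helix, Dee, Bo, 31), (Helix, Dee, Pat, 28), (Helix, Dee, Rae, 2), (Helix, Dee, Wes, 3), (Helix, Eve, Bo, 31), (Helix, Eve, Pat, 28), (Helix, Eve, Rae, 2), (Helix, Eve, Wes, 3), (Helix, Ivy, Bo, 31), (Helix, Ivy, Pat, 28), (Helix, Ivy, Rae, 2), (Helix, Ivy, Wes, 3), (Helix, Rae, Bo, 31), (Helix, Rae, Pat, 28), (Helix, Rae, Rae, 2), (Helix, Rae, Wes, 3)}
Natural join on bid: {(Helix, Dee, Bo, 31, 3, 1995), (Helix, Dee, Pat, 28, 11, 1984), (Helix, Dee, Pat, 28, 11, 1989), (Helix, Dee, Pat, 28, 39, 2014), (Helix, Eve, Bo, 31, 3, 1995), (Helix, Eve, Pat, 28, 11, 1984), (Helix, Eve, Pat, 28, 11, 1989), (Helix, Eve, Pat, 28, 39, 2014), (Helix, Ivy, Bo, 31, 3, 1995), (Helix, Ivy, Pat, 28, 11, 1984), (Helix, Ivy, Pat, 28, 11, 1989), (Helix, Ivy, Pat, 28, 39, 2014), (Helix, Rae, Bo, 31, 3, 1995), (Helix, Rae, Pat, 28, 11, 1984), (Helix, Rae, Pat, 28, 11, 1989), (Helix, Rae, Pat, 28, 39, 2014)}
Filtering on aname = Dee leaves {(Helix, Dee, Bo, 31, 3, 1995), (Helix, Dee, Pat, 28, 11, 1984), (Helix, Dee, Pat, 28, 11, 1989), (Helix, Dee, Pat, 28, 39, 2014)}.
π[year, mname, title]: project onto (year, mname, title) → {(1984, Pat, Helix), (1989, Pat, Helix), (1995, Bo, Helix), (2014, Pat, Helix)}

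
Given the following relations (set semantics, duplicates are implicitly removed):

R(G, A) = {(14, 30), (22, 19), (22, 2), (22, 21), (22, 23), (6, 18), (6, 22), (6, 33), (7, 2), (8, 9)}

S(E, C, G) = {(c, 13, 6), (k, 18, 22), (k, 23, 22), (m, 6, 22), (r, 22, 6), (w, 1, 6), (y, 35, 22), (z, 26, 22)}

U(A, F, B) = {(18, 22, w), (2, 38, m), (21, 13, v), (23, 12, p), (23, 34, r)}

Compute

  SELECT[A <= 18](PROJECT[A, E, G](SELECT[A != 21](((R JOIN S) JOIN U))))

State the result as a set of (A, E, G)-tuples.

{(18, c, 6), (18, r, 6), (18, w, 6), (2, k, 22), (2, m, 22), (2, y, 22), (2, z, 22)}

Joining R and S on G yields {(22, 19, k, 18), (22, 19, k, 23), (22, 19, m, 6), (22, 19, y, 35), (22, 19, z, 26), (22, 2, k, 18), (22, 2, k, 23), (22, 2, m, 6), (22, 2, y, 35), (22, 2, z, 26), (22, 21, k, 18), (22, 21, k, 23), (22, 21, m, 6), (22, 21, y, 35), (22, 21, z, 26), (22, 23, k, 18), (22, 23, k, 23), (22, 23, m, 6), (22, 23, y, 35), (22, 23, z, 26), (6, 18, c, 13), (6, 18, r, 22), (6, 18, w, 1), (6, 22, c, 13), (6, 22, r, 22), (6, 22, w, 1), (6, 33, c, 13), (6, 33, r, 22), (6, 33, w, 1)}.
Joining (R JOIN S) and U on A yields {(22, 2, k, 18, 38, m), (22, 2, k, 23, 38, m), (22, 2, m, 6, 38, m), (22, 2, y, 35, 38, m), (22, 2, z, 26, 38, m), (22, 21, k, 18, 13, v), (22, 21, k, 23, 13, v), (22, 21, m, 6, 13, v), (22, 21, y, 35, 13, v), (22, 21, z, 26, 13, v), (22, 23, k, 18, 12, p), (22, 23, k, 18, 34, r), (22, 23, k, 23, 12, p), (22, 23, k, 23, 34, r), (22, 23, m, 6, 12, p), (22, 23, m, 6, 34, r), (22, 23, y, 35, 12, p), (22, 23, y, 35, 34, r), (22, 23, z, 26, 12, p), (22, 23, z, 26, 34, r), (6, 18, c, 13, 22, w), (6, 18, r, 22, 22, w), (6, 18, w, 1, 22, w)}.
Filtering on A != 21 leaves {(22, 2, k, 18, 38, m), (22, 2, k, 23, 38, m), (22, 2, m, 6, 38, m), (22, 2, y, 35, 38, m), (22, 2, z, 26, 38, m), (22, 23, k, 18, 12, p), (22, 23, k, 18, 34, r), (22, 23, k, 23, 12, p), (22, 23, k, 23, 34, r), (22, 23, m, 6, 12, p), (22, 23, m, 6, 34, r), (22, 23, y, 35, 12, p), (22, 23, y, 35, 34, r), (22, 23, z, 26, 12, p), (22, 23, z, 26, 34, r), (6, 18, c, 13, 22, w), (6, 18, r, 22, 22, w), (6, 18, w, 1, 22, w)}.
π[A, E, G]: project onto (A, E, G) (7 duplicate(s) eliminated) → {(18, c, 6), (18, r, 6), (18, w, 6), (2, k, 22), (2, m, 22), (2, y, 22), (2, z, 22), (23, k, 22), (23, m, 22), (23, y, 22), (23, z, 22)}
Filtering on A <= 18 leaves {(18, c, 6), (18, r, 6), (18, w, 6), (2, k, 22), (2, m, 22), (2, y, 22), (2, z, 22)}.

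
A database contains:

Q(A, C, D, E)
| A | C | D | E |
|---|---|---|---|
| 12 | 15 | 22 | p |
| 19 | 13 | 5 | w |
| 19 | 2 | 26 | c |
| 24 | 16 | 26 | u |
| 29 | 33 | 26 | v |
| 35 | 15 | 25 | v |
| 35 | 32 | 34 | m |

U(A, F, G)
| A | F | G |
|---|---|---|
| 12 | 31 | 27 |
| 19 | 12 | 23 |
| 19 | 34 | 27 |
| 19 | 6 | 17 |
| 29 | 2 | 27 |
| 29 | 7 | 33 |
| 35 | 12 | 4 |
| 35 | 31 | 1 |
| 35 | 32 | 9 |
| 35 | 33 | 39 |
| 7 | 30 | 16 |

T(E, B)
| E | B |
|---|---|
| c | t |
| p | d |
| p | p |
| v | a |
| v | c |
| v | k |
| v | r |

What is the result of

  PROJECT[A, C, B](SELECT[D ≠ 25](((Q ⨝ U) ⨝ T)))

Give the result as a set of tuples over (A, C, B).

Q ⋈ U (natural join on A): {(12, 15, 22, p, 31, 27), (19, 13, 5, w, 12, 23), (19, 13, 5, w, 34, 27), (19, 13, 5, w, 6, 17), (19, 2, 26, c, 12, 23), (19, 2, 26, c, 34, 27), (19, 2, 26, c, 6, 17), (29, 33, 26, v, 2, 27), (29, 33, 26, v, 7, 33), (35, 15, 25, v, 12, 4), (35, 15, 25, v, 31, 1), (35, 15, 25, v, 32, 9), (35, 15, 25, v, 33, 39), (35, 32, 34, m, 12, 4), (35, 32, 34, m, 31, 1), (35, 32, 34, m, 32, 9), (35, 32, 34, m, 33, 39)}
(Q ⨝ U) ⋈ T (natural join on E): {(12, 15, 22, p, 31, 27, d), (12, 15, 22, p, 31, 27, p), (19, 2, 26, c, 12, 23, t), (19, 2, 26, c, 34, 27, t), (19, 2, 26, c, 6, 17, t), (29, 33, 26, v, 2, 27, a), (29, 33, 26, v, 2, 27, c), (29, 33, 26, v, 2, 27, k), (29, 33, 26, v, 2, 27, r), (29, 33, 26, v, 7, 33, a), (29, 33, 26, v, 7, 33, c), (29, 33, 26, v, 7, 33, k), (29, 33, 26, v, 7, 33, r), (35, 15, 25, v, 12, 4, a), (35, 15, 25, v, 12, 4, c), (35, 15, 25, v, 12, 4, k), (35, 15, 25, v, 12, 4, r), (35, 15, 25, v, 31, 1, a), (35, 15, 25, v, 31, 1, c), (35, 15, 25, v, 31, 1, k), (35, 15, 25, v, 31, 1, r), (35, 15, 25, v, 32, 9, a), (35, 15, 25, v, 32, 9, c), (35, 15, 25, v, 32, 9, k), (35, 15, 25, v, 32, 9, r), (35, 15, 25, v, 33, 39, a), (35, 15, 25, v, 33, 39, c), (35, 15, 25, v, 33, 39, k), (35, 15, 25, v, 33, 39, r)}
Apply σ_{D ≠ 25}; surviving tuples: {(12, 15, 22, p, 31, 27, d), (12, 15, 22, p, 31, 27, p), (19, 2, 26, c, 12, 23, t), (19, 2, 26, c, 34, 27, t), (19, 2, 26, c, 6, 17, t), (29, 33, 26, v, 2, 27, a), (29, 33, 26, v, 2, 27, c), (29, 33, 26, v, 2, 27, k), (29, 33, 26, v, 2, 27, r), (29, 33, 26, v, 7, 33, a), (29, 33, 26, v, 7, 33, c), (29, 33, 26, v, 7, 33, k), (29, 33, 26, v, 7, 33, r)}
π_{A, C, B} gives {(12, 15, d), (12, 15, p), (19, 2, t), (29, 33, a), (29, 33, c), (29, 33, k), (29, 33, r)} (6 duplicate(s) eliminated).

{(12, 15, d), (12, 15, p), (19, 2, t), (29, 33, a), (29, 33, c), (29, 33, k), (29, 33, r)}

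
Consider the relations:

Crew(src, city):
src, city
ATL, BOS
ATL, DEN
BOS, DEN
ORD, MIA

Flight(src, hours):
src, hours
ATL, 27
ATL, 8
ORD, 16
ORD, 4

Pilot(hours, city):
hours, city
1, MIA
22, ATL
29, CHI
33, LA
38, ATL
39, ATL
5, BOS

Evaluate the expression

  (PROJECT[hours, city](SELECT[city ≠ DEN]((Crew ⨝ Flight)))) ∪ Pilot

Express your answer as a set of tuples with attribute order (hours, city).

{(1, MIA), (16, MIA), (22, ATL), (27, BOS), (29, CHI), (33, LA), (38, ATL), (39, ATL), (4, MIA), (5, BOS), (8, BOS)}

Natural join on src: {(ATL, BOS, 27), (ATL, BOS, 8), (ATL, DEN, 27), (ATL, DEN, 8), (ORD, MIA, 16), (ORD, MIA, 4)}
Apply σ_{city ≠ DEN}; surviving tuples: {(ATL, BOS, 27), (ATL, BOS, 8), (ORD, MIA, 16), (ORD, MIA, 4)}
Keep only column(s) hours, city: {(16, MIA), (27, BOS), (4, MIA), (8, BOS)}
Set union of the two operands is {(1, MIA), (16, MIA), (22, ATL), (27, BOS), (29, CHI), (33, LA), (38, ATL), (39, ATL), (4, MIA), (5, BOS), (8, BOS)}.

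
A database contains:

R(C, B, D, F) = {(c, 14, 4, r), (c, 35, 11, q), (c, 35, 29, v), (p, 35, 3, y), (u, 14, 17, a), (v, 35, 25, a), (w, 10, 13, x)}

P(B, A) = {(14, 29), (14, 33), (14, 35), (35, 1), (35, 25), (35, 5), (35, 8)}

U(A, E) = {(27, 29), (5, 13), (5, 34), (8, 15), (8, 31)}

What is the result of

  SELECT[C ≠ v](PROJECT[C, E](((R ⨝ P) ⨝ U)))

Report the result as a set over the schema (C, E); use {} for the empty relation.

{(c, 13), (c, 15), (c, 31), (c, 34), (p, 13), (p, 15), (p, 31), (p, 34)}

R ⋈ P (natural join on B): {(c, 14, 4, r, 29), (c, 14, 4, r, 33), (c, 14, 4, r, 35), (c, 35, 11, q, 1), (c, 35, 11, q, 25), (c, 35, 11, q, 5), (c, 35, 11, q, 8), (c, 35, 29, v, 1), (c, 35, 29, v, 25), (c, 35, 29, v, 5), (c, 35, 29, v, 8), (p, 35, 3, y, 1), (p, 35, 3, y, 25), (p, 35, 3, y, 5), (p, 35, 3, y, 8), (u, 14, 17, a, 29), (u, 14, 17, a, 33), (u, 14, 17, a, 35), (v, 35, 25, a, 1), (v, 35, 25, a, 25), (v, 35, 25, a, 5), (v, 35, 25, a, 8)}
(R ⨝ P) ⋈ U (natural join on A): {(c, 35, 11, q, 5, 13), (c, 35, 11, q, 5, 34), (c, 35, 11, q, 8, 15), (c, 35, 11, q, 8, 31), (c, 35, 29, v, 5, 13), (c, 35, 29, v, 5, 34), (c, 35, 29, v, 8, 15), (c, 35, 29, v, 8, 31), (p, 35, 3, y, 5, 13), (p, 35, 3, y, 5, 34), (p, 35, 3, y, 8, 15), (p, 35, 3, y, 8, 31), (v, 35, 25, a, 5, 13), (v, 35, 25, a, 5, 34), (v, 35, 25, a, 8, 15), (v, 35, 25, a, 8, 31)}
Keep only column(s) C, E (4 duplicate(s) eliminated): {(c, 13), (c, 15), (c, 31), (c, 34), (p, 13), (p, 15), (p, 31), (p, 34), (v, 13), (v, 15), (v, 31), (v, 34)}
Apply σ_{C ≠ v}; surviving tuples: {(c, 13), (c, 15), (c, 31), (c, 34), (p, 13), (p, 15), (p, 31), (p, 34)}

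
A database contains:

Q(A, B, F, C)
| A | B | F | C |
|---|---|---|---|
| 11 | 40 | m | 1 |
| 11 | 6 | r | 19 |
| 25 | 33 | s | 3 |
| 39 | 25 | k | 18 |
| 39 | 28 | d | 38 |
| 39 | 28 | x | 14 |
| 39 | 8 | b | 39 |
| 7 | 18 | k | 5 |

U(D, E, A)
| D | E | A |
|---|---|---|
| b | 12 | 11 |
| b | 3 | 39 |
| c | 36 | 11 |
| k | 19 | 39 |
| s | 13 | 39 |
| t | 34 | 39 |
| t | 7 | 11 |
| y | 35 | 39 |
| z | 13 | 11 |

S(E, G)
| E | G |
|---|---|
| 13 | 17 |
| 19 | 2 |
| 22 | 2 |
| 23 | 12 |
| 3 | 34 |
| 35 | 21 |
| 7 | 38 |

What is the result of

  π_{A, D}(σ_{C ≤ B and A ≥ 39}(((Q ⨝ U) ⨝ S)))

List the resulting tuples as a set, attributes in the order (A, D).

{(39, b), (39, k), (39, s), (39, y)}

Q ⋈ U (natural join on A): {(11, 40, m, 1, b, 12), (11, 40, m, 1, c, 36), (11, 40, m, 1, t, 7), (11, 40, m, 1, z, 13), (11, 6, r, 19, b, 12), (11, 6, r, 19, c, 36), (11, 6, r, 19, t, 7), (11, 6, r, 19, z, 13), (39, 25, k, 18, b, 3), (39, 25, k, 18, k, 19), (39, 25, k, 18, s, 13), (39, 25, k, 18, t, 34), (39, 25, k, 18, y, 35), (39, 28, d, 38, b, 3), (39, 28, d, 38, k, 19), (39, 28, d, 38, s, 13), (39, 28, d, 38, t, 34), (39, 28, d, 38, y, 35), (39, 28, x, 14, b, 3), (39, 28, x, 14, k, 19), (39, 28, x, 14, s, 13), (39, 28, x, 14, t, 34), (39, 28, x, 14, y, 35), (39, 8, b, 39, b, 3), (39, 8, b, 39, k, 19), (39, 8, b, 39, s, 13), (39, 8, b, 39, t, 34), (39, 8, b, 39, y, 35)}
(Q ⨝ U) ⋈ S (natural join on E): {(11, 40, m, 1, t, 7, 38), (11, 40, m, 1, z, 13, 17), (11, 6, r, 19, t, 7, 38), (11, 6, r, 19, z, 13, 17), (39, 25, k, 18, b, 3, 34), (39, 25, k, 18, k, 19, 2), (39, 25, k, 18, s, 13, 17), (39, 25, k, 18, y, 35, 21), (39, 28, d, 38, b, 3, 34), (39, 28, d, 38, k, 19, 2), (39, 28, d, 38, s, 13, 17), (39, 28, d, 38, y, 35, 21), (39, 28, x, 14, b, 3, 34), (39, 28, x, 14, k, 19, 2), (39, 28, x, 14, s, 13, 17), (39, 28, x, 14, y, 35, 21), (39, 8, b, 39, b, 3, 34), (39, 8, b, 39, k, 19, 2), (39, 8, b, 39, s, 13, 17), (39, 8, b, 39, y, 35, 21)}
σ[C ≤ B and A ≥ 39]: keep tuples satisfying C ≤ B and A ≥ 39 → {(39, 25, k, 18, b, 3, 34), (39, 25, k, 18, k, 19, 2), (39, 25, k, 18, s, 13, 17), (39, 25, k, 18, y, 35, 21), (39, 28, x, 14, b, 3, 34), (39, 28, x, 14, k, 19, 2), (39, 28, x, 14, s, 13, 17), (39, 28, x, 14, y, 35, 21)}
Keep only column(s) A, D (4 duplicate(s) eliminated): {(39, b), (39, k), (39, s), (39, y)}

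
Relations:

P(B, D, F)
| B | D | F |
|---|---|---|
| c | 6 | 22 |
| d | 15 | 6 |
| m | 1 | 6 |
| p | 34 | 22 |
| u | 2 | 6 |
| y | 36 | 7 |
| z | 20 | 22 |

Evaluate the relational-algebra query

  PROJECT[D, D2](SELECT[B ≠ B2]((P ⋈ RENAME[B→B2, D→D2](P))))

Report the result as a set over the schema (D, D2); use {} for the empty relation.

ρ[B→B2, D→D2]: schema becomes (B2, D2, F); tuples unchanged.
Natural join on F: {(c, 6, 22, c, 6), (c, 6, 22, p, 34), (c, 6, 22, z, 20), (d, 15, 6, d, 15), (d, 15, 6, m, 1), (d, 15, 6, u, 2), (m, 1, 6, d, 15), (m, 1, 6, m, 1), (m, 1, 6, u, 2), (p, 34, 22, c, 6), (p, 34, 22, p, 34), (p, 34, 22, z, 20), (u, 2, 6, d, 15), (u, 2, 6, m, 1), (u, 2, 6, u, 2), (y, 36, 7, y, 36), (z, 20, 22, c, 6), (z, 20, 22, p, 34), (z, 20, 22, z, 20)}
Apply σ_{B ≠ B2}; surviving tuples: {(c, 6, 22, p, 34), (c, 6, 22, z, 20), (d, 15, 6, m, 1), (d, 15, 6, u, 2), (m, 1, 6, d, 15), (m, 1, 6, u, 2), (p, 34, 22, c, 6), (p, 34, 22, z, 20), (u, 2, 6, d, 15), (u, 2, 6, m, 1), (z, 20, 22, c, 6), (z, 20, 22, p, 34)}
Keep only column(s) D, D2: {(1, 15), (1, 2), (15, 1), (15, 2), (2, 1), (2, 15), (20, 34), (20, 6), (34, 20), (34, 6), (6, 20), (6, 34)}

{(1, 15), (1, 2), (15, 1), (15, 2), (2, 1), (2, 15), (20, 34), (20, 6), (34, 20), (34, 6), (6, 20), (6, 34)}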